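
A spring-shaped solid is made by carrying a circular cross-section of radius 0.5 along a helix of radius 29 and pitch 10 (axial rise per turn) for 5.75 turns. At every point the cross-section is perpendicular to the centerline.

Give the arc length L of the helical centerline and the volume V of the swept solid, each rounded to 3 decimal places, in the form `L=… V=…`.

2πR = 2π·29 = 182.212374
per-turn = √(182.212374² + 10²) = √(33201.3492 + 100) = √33301.3492 = 182.486573
L = 5.75 × 182.486573 = 1049.297793
V = π·0.5² × L = 0.785398 × 1049.297793 = 824.116559

L=1049.298 V=824.117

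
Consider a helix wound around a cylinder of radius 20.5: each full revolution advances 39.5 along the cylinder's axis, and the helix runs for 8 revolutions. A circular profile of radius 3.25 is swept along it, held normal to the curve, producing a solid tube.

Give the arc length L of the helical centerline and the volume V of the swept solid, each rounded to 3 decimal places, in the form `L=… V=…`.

2πR = 2π·20.5 = 128.805299
per-turn = √(128.805299² + 39.5²) = √(16590.8050 + 1560.25) = √18151.0550 = 134.725851
L = 8 × 134.725851 = 1077.806810
V = π·3.25² × L = 33.183072 × 1077.806810 = 35764.941416

L=1077.807 V=35764.941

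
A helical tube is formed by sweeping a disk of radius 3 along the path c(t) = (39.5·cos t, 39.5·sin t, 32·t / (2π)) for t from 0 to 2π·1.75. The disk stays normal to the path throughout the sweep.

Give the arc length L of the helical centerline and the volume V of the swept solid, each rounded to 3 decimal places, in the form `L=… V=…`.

2πR = 2π·39.5 = 248.185820
per-turn = √(248.185820² + 32²) = √(61596.2011 + 1024) = √62620.2011 = 250.240287
L = 1.75 × 250.240287 = 437.920502
V = π·3² × L = 28.274334 × 437.920502 = 12381.910478

L=437.921 V=12381.910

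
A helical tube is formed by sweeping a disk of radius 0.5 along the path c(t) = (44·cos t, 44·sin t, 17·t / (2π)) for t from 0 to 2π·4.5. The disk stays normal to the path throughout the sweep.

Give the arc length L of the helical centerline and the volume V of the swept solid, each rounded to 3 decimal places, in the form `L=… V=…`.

2πR = 2π·44 = 276.460154
per-turn = √(276.460154² + 17²) = √(76430.2165 + 289) = √76719.2165 = 276.982340
L = 4.5 × 276.982340 = 1246.420528
V = π·0.5² × L = 0.785398 × 1246.420528 = 978.936394

L=1246.421 V=978.936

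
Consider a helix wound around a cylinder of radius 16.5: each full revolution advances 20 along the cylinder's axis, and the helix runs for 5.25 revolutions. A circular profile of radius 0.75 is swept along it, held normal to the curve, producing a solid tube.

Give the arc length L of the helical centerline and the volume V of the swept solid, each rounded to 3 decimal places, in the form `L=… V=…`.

L=554.316 V=979.558

2πR = 2π·16.5 = 103.672558
per-turn = √(103.672558² + 20²) = √(10747.9992 + 400) = √11147.9992 = 105.584086
L = 5.25 × 105.584086 = 554.316451
V = π·0.75² × L = 1.767146 × 554.316451 = 979.558026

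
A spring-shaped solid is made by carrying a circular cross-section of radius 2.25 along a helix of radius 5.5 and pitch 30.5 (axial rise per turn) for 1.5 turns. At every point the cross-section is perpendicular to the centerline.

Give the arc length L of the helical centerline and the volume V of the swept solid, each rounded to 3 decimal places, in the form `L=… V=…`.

2πR = 2π·5.5 = 34.557519
per-turn = √(34.557519² + 30.5²) = √(1194.2221 + 930.25) = √2124.4721 = 46.091996
L = 1.5 × 46.091996 = 69.137995
V = π·2.25² × L = 15.904313 × 69.137995 = 1099.592293

L=69.138 V=1099.592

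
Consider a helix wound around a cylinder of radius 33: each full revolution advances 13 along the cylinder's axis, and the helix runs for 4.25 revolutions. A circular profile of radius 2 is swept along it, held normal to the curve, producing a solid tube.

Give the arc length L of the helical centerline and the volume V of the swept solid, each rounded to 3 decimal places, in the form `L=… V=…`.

L=882.947 V=11095.440

2πR = 2π·33 = 207.345115
per-turn = √(207.345115² + 13²) = √(42991.9968 + 169) = √43160.9968 = 207.752249
L = 4.25 × 207.752249 = 882.947056
V = π·2² × L = 12.566371 × 882.947056 = 11095.439942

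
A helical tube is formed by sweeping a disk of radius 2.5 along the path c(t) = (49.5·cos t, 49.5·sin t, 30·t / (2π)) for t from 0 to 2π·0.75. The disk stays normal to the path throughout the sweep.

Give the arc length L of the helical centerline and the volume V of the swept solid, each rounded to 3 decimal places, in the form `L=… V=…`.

L=234.346 V=4601.371

2πR = 2π·49.5 = 311.017673
per-turn = √(311.017673² + 30²) = √(96731.9927 + 900) = √97631.9927 = 312.461186
L = 0.75 × 312.461186 = 234.345889
V = π·2.5² × L = 19.634954 × 234.345889 = 4601.370780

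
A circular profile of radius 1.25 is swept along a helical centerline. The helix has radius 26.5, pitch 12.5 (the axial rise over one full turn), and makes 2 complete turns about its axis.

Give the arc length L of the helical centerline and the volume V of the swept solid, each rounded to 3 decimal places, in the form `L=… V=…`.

2πR = 2π·26.5 = 166.504411
per-turn = √(166.504411² + 12.5²) = √(27723.7188 + 156.25) = √27879.9688 = 166.972958
L = 2 × 166.972958 = 333.945916
V = π·1.25² × L = 4.908739 × 333.945916 = 1639.253184

L=333.946 V=1639.253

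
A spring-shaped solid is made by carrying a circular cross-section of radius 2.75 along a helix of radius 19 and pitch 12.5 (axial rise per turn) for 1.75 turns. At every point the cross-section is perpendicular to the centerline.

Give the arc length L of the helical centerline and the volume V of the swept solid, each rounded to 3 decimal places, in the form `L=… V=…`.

L=210.058 V=4990.620

2πR = 2π·19 = 119.380521
per-turn = √(119.380521² + 12.5²) = √(14251.7088 + 156.25) = √14407.9588 = 120.033157
L = 1.75 × 120.033157 = 210.058025
V = π·2.75² × L = 23.758294 × 210.058025 = 4990.620398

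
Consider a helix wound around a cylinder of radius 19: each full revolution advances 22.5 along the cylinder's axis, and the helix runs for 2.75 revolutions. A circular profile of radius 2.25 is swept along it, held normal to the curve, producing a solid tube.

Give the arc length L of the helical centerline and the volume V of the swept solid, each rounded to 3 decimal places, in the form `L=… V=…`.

L=334.076 V=5313.256

2πR = 2π·19 = 119.380521
per-turn = √(119.380521² + 22.5²) = √(14251.7088 + 506.25) = √14757.9588 = 121.482339
L = 2.75 × 121.482339 = 334.076433
V = π·2.25² × L = 15.904313 × 334.076433 = 5313.256092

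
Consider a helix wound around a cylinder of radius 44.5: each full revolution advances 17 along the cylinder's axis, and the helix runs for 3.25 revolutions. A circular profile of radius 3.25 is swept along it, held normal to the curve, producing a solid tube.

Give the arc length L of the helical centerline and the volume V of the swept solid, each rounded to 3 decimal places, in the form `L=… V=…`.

2πR = 2π·44.5 = 279.601746
per-turn = √(279.601746² + 17²) = √(78177.1365 + 289) = √78466.1365 = 280.118076
L = 3.25 × 280.118076 = 910.383747
V = π·3.25² × L = 33.183072 × 910.383747 = 30209.329784

L=910.384 V=30209.330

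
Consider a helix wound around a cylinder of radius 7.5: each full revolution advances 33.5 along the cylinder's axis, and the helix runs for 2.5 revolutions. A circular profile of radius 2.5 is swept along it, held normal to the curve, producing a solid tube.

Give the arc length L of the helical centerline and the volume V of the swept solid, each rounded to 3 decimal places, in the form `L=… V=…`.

L=144.545 V=2838.130

2πR = 2π·7.5 = 47.123890
per-turn = √(47.123890² + 33.5²) = √(2220.6610 + 1122.25) = √3342.9110 = 57.817912
L = 2.5 × 57.817912 = 144.544781
V = π·2.5² × L = 19.634954 × 144.544781 = 2838.130136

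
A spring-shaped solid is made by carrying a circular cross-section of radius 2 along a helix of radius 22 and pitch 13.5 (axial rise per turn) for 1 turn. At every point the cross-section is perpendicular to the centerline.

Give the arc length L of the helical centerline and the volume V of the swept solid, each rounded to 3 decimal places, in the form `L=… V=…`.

L=138.888 V=1745.315

2πR = 2π·22 = 138.230077
per-turn = √(138.230077² + 13.5²) = √(19107.5541 + 182.25) = √19289.8041 = 138.887739
L = 1 × 138.887739 = 138.887739
V = π·2² × L = 12.566371 × 138.887739 = 1745.314806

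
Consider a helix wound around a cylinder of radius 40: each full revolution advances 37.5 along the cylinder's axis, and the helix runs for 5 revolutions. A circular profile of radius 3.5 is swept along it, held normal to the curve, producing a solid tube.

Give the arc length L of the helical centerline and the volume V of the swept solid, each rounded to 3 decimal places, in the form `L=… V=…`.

L=1270.548 V=48896.428

2πR = 2π·40 = 251.327412
per-turn = √(251.327412² + 37.5²) = √(63165.4682 + 1406.25) = √64571.7182 = 254.109658
L = 5 × 254.109658 = 1270.548289
V = π·3.5² × L = 38.484510 × 1270.548289 = 48896.428334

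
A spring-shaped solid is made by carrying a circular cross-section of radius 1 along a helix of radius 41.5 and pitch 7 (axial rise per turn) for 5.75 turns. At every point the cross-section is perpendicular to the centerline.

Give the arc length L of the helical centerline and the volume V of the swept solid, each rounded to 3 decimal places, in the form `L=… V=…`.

2πR = 2π·41.5 = 260.752190
per-turn = √(260.752190² + 7²) = √(67991.7047 + 49) = √68040.7047 = 260.846132
L = 5.75 × 260.846132 = 1499.865261
V = π·1² × L = 3.141593 × 1499.865261 = 4711.965684

L=1499.865 V=4711.966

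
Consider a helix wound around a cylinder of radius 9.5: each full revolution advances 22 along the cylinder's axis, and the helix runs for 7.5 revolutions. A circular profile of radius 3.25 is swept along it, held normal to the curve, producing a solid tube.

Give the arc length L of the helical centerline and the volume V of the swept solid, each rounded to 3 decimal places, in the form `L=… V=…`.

L=477.116 V=15832.174

2πR = 2π·9.5 = 59.690260
per-turn = √(59.690260² + 22²) = √(3562.9272 + 484) = √4046.9272 = 63.615463
L = 7.5 × 63.615463 = 477.115976
V = π·3.25² × L = 33.183072 × 477.115976 = 15832.173970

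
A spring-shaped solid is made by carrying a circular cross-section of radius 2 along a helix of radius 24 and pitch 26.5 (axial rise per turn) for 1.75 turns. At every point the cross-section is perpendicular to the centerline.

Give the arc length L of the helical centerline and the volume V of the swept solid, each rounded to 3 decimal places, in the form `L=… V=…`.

2πR = 2π·24 = 150.796447
per-turn = √(150.796447² + 26.5²) = √(22739.5685 + 702.25) = √23441.8185 = 153.107213
L = 1.75 × 153.107213 = 267.937622
V = π·2² × L = 12.566371 × 267.937622 = 3367.003459

L=267.938 V=3367.003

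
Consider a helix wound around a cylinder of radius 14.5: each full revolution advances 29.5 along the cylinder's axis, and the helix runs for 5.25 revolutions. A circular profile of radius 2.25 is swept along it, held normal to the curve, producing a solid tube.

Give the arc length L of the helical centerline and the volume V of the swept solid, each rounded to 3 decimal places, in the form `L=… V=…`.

L=502.757 V=7996.000

2πR = 2π·14.5 = 91.106187
per-turn = √(91.106187² + 29.5²) = √(8300.3373 + 870.25) = √9170.5873 = 95.763183
L = 5.25 × 95.763183 = 502.756713
V = π·2.25² × L = 15.904313 × 502.756713 = 7996.000031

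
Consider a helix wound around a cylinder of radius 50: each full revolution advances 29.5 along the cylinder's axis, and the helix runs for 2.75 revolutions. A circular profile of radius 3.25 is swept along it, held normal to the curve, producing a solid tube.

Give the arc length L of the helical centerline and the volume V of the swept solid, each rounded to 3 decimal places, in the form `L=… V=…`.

2πR = 2π·50 = 314.159265
per-turn = √(314.159265² + 29.5²) = √(98696.0440 + 870.25) = √99566.2940 = 315.541271
L = 2.75 × 315.541271 = 867.738497
V = π·3.25² × L = 33.183072 × 867.738497 = 28794.229360

L=867.738 V=28794.229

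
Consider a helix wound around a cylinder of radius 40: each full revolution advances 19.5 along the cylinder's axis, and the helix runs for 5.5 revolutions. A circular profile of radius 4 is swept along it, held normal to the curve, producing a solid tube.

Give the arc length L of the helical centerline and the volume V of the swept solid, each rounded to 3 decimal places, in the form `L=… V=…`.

2πR = 2π·40 = 251.327412
per-turn = √(251.327412² + 19.5²) = √(63165.4682 + 380.25) = √63545.7182 = 252.082761
L = 5.5 × 252.082761 = 1386.455183
V = π·4² × L = 50.265482 × 1386.455183 = 69690.838681

L=1386.455 V=69690.839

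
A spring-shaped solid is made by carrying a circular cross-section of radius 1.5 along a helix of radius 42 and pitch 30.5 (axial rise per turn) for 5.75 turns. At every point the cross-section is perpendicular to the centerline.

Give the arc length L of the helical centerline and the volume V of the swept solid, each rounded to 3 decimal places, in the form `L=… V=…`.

L=1527.490 V=10797.192

2πR = 2π·42 = 263.893783
per-turn = √(263.893783² + 30.5²) = √(69639.9287 + 930.25) = √70570.1787 = 265.650482
L = 5.75 × 265.650482 = 1527.490272
V = π·1.5² × L = 7.068583 × 1527.490272 = 10797.192490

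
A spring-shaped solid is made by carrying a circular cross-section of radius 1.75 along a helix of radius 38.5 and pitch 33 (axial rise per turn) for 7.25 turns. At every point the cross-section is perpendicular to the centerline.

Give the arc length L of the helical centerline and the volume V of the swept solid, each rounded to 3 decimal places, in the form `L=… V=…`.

L=1770.038 V=17029.761

2πR = 2π·38.5 = 241.902634
per-turn = √(241.902634² + 33²) = √(58516.8845 + 1089) = √59605.8845 = 244.143164
L = 7.25 × 244.143164 = 1770.037938
V = π·1.75² × L = 9.621128 × 1770.037938 = 17029.760689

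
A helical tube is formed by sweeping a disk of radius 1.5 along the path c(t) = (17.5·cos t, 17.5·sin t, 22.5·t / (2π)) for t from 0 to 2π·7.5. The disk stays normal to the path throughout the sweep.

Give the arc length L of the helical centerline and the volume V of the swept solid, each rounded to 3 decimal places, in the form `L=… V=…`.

L=841.756 V=5950.026

2πR = 2π·17.5 = 109.955743
per-turn = √(109.955743² + 22.5²) = √(12090.2654 + 506.25) = √12596.5154 = 112.234199
L = 7.5 × 112.234199 = 841.756491
V = π·1.5² × L = 7.068583 × 841.756491 = 5950.026021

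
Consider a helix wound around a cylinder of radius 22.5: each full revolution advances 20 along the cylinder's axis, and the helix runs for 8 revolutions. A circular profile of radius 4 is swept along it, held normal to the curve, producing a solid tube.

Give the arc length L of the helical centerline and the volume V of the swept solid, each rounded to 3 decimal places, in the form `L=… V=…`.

2πR = 2π·22.5 = 141.371669
per-turn = √(141.371669² + 20²) = √(19985.9489 + 400) = √20385.9489 = 142.779371
L = 8 × 142.779371 = 1142.234972
V = π·4² × L = 50.265482 × 1142.234972 = 57414.991928

L=1142.235 V=57414.992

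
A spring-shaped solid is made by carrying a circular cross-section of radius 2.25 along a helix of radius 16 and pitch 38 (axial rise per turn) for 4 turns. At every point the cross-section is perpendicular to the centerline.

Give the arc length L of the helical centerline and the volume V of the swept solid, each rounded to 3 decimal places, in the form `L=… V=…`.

2πR = 2π·16 = 100.530965
per-turn = √(100.530965² + 38²) = √(10106.4749 + 1444) = √11550.4749 = 107.473136
L = 4 × 107.473136 = 429.892543
V = π·2.25² × L = 15.904313 × 429.892543 = 6837.145478

L=429.893 V=6837.145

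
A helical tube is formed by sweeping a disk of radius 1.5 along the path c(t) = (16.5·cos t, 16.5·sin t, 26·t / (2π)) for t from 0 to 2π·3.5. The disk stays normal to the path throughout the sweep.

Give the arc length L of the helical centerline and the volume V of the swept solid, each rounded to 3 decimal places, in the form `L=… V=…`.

2πR = 2π·16.5 = 103.672558
per-turn = √(103.672558² + 26²) = √(10747.9992 + 676) = √11423.9992 = 106.883110
L = 3.5 × 106.883110 = 374.090885
V = π·1.5² × L = 7.068583 × 374.090885 = 2644.292645

L=374.091 V=2644.293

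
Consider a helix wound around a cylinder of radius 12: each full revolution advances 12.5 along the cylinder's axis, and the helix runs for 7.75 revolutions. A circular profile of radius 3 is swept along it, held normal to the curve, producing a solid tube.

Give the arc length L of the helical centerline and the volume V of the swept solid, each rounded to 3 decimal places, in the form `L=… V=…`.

2πR = 2π·12 = 75.398224
per-turn = √(75.398224² + 12.5²) = √(5684.8921 + 156.25) = √5841.1421 = 76.427365
L = 7.75 × 76.427365 = 592.312079
V = π·3² × L = 28.274334 × 592.312079 = 16747.229497

L=592.312 V=16747.229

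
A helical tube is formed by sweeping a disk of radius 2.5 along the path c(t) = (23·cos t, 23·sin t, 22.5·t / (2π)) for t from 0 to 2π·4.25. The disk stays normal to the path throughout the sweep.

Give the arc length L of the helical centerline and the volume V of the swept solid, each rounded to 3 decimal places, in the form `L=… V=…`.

L=621.581 V=12204.714

2πR = 2π·23 = 144.513262
per-turn = √(144.513262² + 22.5²) = √(20884.0829 + 506.25) = √21390.3329 = 146.254343
L = 4.25 × 146.254343 = 621.580959
V = π·2.5² × L = 19.634954 × 621.580959 = 12204.713584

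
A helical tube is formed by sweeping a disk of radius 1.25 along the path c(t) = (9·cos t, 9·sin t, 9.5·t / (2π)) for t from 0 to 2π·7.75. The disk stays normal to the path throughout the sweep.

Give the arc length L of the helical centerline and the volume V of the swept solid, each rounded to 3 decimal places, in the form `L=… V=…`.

L=444.394 V=2181.412

2πR = 2π·9 = 56.548668
per-turn = √(56.548668² + 9.5²) = √(3197.7518 + 90.25) = √3288.0018 = 57.341101
L = 7.75 × 57.341101 = 444.393530
V = π·1.25² × L = 4.908739 × 444.393530 = 2181.411640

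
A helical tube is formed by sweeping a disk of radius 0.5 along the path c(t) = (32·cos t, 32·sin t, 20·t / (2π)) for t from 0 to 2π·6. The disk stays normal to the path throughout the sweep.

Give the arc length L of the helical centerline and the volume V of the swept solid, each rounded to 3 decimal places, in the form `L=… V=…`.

2πR = 2π·32 = 201.061930
per-turn = √(201.061930² + 20²) = √(40425.8996 + 400) = √40825.8996 = 202.054200
L = 6 × 202.054200 = 1212.325198
V = π·0.5² × L = 0.785398 × 1212.325198 = 952.157984

L=1212.325 V=952.158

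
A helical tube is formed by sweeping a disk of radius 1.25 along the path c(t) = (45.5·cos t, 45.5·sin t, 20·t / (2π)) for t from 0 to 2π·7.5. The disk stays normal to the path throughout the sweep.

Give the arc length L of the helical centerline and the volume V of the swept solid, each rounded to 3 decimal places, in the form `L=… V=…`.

L=2149.377 V=10550.732

2πR = 2π·45.5 = 285.884931
per-turn = √(285.884931² + 20²) = √(81730.1940 + 400) = √82130.1940 = 286.583660
L = 7.5 × 286.583660 = 2149.377448
V = π·1.25² × L = 4.908739 × 2149.377448 = 10550.731877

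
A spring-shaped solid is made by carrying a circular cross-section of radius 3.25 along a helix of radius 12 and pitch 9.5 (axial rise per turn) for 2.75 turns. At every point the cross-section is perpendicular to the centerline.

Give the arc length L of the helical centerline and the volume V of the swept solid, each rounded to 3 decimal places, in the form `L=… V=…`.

L=208.984 V=6934.747

2πR = 2π·12 = 75.398224
per-turn = √(75.398224² + 9.5²) = √(5684.8921 + 90.25) = √5775.1421 = 75.994356
L = 2.75 × 75.994356 = 208.984479
V = π·3.25² × L = 33.183072 × 208.984479 = 6934.747093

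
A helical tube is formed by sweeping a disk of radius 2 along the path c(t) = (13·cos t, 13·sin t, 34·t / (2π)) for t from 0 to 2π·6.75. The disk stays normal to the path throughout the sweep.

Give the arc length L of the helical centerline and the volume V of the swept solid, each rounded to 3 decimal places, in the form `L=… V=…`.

L=597.207 V=7504.728

2πR = 2π·13 = 81.681409
per-turn = √(81.681409² + 34²) = √(6671.8526 + 1156) = √7827.8526 = 88.475152
L = 6.75 × 88.475152 = 597.207278
V = π·2² × L = 12.566371 × 597.207278 = 7504.727990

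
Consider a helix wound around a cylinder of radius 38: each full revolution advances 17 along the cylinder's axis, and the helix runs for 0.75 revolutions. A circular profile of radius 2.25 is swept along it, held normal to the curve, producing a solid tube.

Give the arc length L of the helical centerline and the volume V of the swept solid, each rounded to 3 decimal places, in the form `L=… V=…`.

2πR = 2π·38 = 238.761042
per-turn = √(238.761042² + 17²) = √(57006.8350 + 289) = √57295.8350 = 239.365484
L = 0.75 × 239.365484 = 179.524113
V = π·2.25² × L = 15.904313 × 179.524113 = 2855.207652

L=179.524 V=2855.208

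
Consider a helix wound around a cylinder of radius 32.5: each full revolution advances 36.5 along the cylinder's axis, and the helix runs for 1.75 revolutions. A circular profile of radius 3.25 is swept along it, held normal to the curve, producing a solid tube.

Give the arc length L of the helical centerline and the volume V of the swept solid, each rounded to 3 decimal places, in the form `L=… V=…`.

2πR = 2π·32.5 = 204.203522
per-turn = √(204.203522² + 36.5²) = √(41699.0786 + 1332.25) = √43031.3286 = 207.439940
L = 1.75 × 207.439940 = 363.019895
V = π·3.25² × L = 33.183072 × 363.019895 = 12046.115444

L=363.020 V=12046.115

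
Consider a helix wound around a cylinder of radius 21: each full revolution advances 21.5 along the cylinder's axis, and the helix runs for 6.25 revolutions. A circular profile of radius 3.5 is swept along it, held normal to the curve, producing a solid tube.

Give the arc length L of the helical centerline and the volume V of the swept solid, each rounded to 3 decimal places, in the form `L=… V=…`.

L=835.544 V=32155.508

2πR = 2π·21 = 131.946891
per-turn = √(131.946891² + 21.5²) = √(17409.9822 + 462.25) = √17872.2322 = 133.687068
L = 6.25 × 133.687068 = 835.544175
V = π·3.5² × L = 38.484510 × 835.544175 = 32155.508175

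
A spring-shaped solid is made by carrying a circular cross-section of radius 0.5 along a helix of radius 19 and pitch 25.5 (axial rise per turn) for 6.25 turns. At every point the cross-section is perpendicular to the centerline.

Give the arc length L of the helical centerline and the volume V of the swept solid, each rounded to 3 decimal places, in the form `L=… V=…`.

2πR = 2π·19 = 119.380521
per-turn = √(119.380521² + 25.5²) = √(14251.7088 + 650.25) = √14901.9588 = 122.073579
L = 6.25 × 122.073579 = 762.959870
V = π·0.5² × L = 0.785398 × 762.959870 = 599.227281

L=762.960 V=599.227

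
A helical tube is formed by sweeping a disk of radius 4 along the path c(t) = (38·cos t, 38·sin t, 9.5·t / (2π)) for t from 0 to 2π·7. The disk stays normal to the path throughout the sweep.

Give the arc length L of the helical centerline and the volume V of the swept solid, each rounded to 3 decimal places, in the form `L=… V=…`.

2πR = 2π·38 = 238.761042
per-turn = √(238.761042² + 9.5²) = √(57006.8350 + 90.25) = √57097.0850 = 238.949963
L = 7 × 238.949963 = 1672.649744
V = π·4² × L = 50.265482 × 1672.649744 = 84076.546363

L=1672.650 V=84076.546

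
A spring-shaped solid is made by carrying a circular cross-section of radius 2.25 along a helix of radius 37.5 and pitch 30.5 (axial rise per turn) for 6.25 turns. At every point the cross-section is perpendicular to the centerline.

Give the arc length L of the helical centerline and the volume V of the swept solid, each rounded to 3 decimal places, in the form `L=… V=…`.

2πR = 2π·37.5 = 235.619449
per-turn = √(235.619449² + 30.5²) = √(55516.5248 + 930.25) = √56446.7748 = 237.585300
L = 6.25 × 237.585300 = 1484.908125
V = π·2.25² × L = 15.904313 × 1484.908125 = 23616.443308

L=1484.908 V=23616.443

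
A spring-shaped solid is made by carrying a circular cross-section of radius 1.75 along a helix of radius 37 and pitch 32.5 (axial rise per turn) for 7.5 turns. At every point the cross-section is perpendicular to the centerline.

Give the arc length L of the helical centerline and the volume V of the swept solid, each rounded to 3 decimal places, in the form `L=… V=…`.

L=1760.539 V=16938.374

2πR = 2π·37 = 232.477856
per-turn = √(232.477856² + 32.5²) = √(54045.9537 + 1056.25) = √55102.2037 = 234.738586
L = 7.5 × 234.738586 = 1760.539394
V = π·1.75² × L = 9.621128 × 1760.539394 = 16938.373982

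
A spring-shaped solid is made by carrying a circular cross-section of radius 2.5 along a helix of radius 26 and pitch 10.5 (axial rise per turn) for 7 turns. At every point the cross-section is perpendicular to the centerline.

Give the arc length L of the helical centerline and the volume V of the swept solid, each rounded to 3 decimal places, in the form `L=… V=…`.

L=1145.899 V=22499.681

2πR = 2π·26 = 163.362818
per-turn = √(163.362818² + 10.5²) = √(26687.4103 + 110.25) = √26797.6603 = 163.699909
L = 7 × 163.699909 = 1145.899365
V = π·2.5² × L = 19.634954 × 1145.899365 = 22499.681418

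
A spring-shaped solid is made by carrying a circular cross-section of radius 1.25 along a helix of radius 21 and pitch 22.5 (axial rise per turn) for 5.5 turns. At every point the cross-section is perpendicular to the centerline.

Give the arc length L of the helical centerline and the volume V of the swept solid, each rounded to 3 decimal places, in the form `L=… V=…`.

2πR = 2π·21 = 131.946891
per-turn = √(131.946891² + 22.5²) = √(17409.9822 + 506.25) = √17916.2322 = 133.851530
L = 5.5 × 133.851530 = 736.183417
V = π·1.25² × L = 4.908739 × 736.183417 = 3613.731896

L=736.183 V=3613.732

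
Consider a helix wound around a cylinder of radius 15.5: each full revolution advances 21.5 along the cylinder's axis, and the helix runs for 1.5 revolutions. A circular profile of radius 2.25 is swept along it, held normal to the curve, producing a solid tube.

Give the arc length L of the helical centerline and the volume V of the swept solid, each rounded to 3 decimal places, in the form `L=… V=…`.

L=149.602 V=2379.309

2πR = 2π·15.5 = 97.389372
per-turn = √(97.389372² + 21.5²) = √(9484.6898 + 462.25) = √9946.9398 = 99.734346
L = 1.5 × 99.734346 = 149.601519
V = π·2.25² × L = 15.904313 × 149.601519 = 2379.309362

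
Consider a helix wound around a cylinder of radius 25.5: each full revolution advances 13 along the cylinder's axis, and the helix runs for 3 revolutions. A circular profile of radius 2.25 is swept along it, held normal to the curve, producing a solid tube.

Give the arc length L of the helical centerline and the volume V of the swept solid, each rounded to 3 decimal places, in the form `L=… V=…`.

L=482.243 V=7669.748

2πR = 2π·25.5 = 160.221225
per-turn = √(160.221225² + 13²) = √(25670.8410 + 169) = √25839.8410 = 160.747756
L = 3 × 160.747756 = 482.243268
V = π·2.25² × L = 15.904313 × 482.243268 = 7669.747782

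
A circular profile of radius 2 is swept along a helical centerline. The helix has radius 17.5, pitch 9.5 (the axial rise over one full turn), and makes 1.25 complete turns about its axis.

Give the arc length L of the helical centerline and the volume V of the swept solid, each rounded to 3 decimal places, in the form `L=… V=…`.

2πR = 2π·17.5 = 109.955743
per-turn = √(109.955743² + 9.5²) = √(12090.2654 + 90.25) = √12180.5154 = 110.365372
L = 1.25 × 110.365372 = 137.956715
V = π·2² × L = 12.566371 × 137.956715 = 1733.615213

L=137.957 V=1733.615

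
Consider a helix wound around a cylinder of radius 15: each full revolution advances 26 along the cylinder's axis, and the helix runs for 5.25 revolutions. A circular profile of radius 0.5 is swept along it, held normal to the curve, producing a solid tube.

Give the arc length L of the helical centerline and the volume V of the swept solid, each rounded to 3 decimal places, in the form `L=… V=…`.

L=513.284 V=403.132

2πR = 2π·15 = 94.247780
per-turn = √(94.247780² + 26²) = √(8882.6440 + 676) = √9558.6440 = 97.768318
L = 5.25 × 97.768318 = 513.283668
V = π·0.5² × L = 0.785398 × 513.283668 = 403.132050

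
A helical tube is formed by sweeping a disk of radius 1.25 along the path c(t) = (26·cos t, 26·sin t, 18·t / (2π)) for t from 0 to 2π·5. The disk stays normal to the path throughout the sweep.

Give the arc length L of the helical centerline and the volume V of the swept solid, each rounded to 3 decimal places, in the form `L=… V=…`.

L=821.757 V=4033.792

2πR = 2π·26 = 163.362818
per-turn = √(163.362818² + 18²) = √(26687.4103 + 324) = √27011.4103 = 164.351484
L = 5 × 164.351484 = 821.757420
V = π·1.25² × L = 4.908739 × 821.757420 = 4033.792303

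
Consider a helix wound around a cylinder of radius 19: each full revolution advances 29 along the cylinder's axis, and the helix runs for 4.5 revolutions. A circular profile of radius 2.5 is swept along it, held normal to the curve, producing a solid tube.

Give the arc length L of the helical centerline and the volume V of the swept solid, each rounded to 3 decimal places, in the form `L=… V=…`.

L=552.836 V=10854.904

2πR = 2π·19 = 119.380521
per-turn = √(119.380521² + 29²) = √(14251.7088 + 841) = √15092.7088 = 122.852386
L = 4.5 × 122.852386 = 552.835737
V = π·2.5² × L = 19.634954 × 552.835737 = 10854.904316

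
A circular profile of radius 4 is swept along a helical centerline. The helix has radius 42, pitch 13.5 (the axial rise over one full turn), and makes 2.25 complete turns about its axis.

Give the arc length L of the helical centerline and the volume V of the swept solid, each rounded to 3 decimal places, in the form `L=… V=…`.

2πR = 2π·42 = 263.893783
per-turn = √(263.893783² + 13.5²) = √(69639.9287 + 182.25) = √69822.1787 = 264.238867
L = 2.25 × 264.238867 = 594.537450
V = π·4² × L = 50.265482 × 594.537450 = 29884.711763

L=594.537 V=29884.712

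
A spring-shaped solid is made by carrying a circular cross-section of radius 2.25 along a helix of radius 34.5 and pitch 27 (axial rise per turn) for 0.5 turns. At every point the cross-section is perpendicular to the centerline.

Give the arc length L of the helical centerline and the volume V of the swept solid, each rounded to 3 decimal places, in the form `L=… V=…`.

2πR = 2π·34.5 = 216.769893
per-turn = √(216.769893² + 27²) = √(46989.1866 + 729) = √47718.1866 = 218.444928
L = 0.5 × 218.444928 = 109.222464
V = π·2.25² × L = 15.904313 × 109.222464 = 1737.108233

L=109.222 V=1737.108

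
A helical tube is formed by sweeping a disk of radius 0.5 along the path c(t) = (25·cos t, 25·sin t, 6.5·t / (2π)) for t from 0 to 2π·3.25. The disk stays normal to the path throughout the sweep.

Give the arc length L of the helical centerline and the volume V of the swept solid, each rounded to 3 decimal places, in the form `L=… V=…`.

2πR = 2π·25 = 157.079633
per-turn = √(157.079633² + 6.5²) = √(24674.0110 + 42.25) = √24716.2610 = 157.214061
L = 3.25 × 157.214061 = 510.945699
V = π·0.5² × L = 0.785398 × 510.945699 = 401.295813

L=510.946 V=401.296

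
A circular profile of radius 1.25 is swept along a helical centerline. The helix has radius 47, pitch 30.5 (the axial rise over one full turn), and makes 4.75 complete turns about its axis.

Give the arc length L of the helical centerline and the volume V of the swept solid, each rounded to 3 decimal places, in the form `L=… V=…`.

2πR = 2π·47 = 295.309709
per-turn = √(295.309709² + 30.5²) = √(87207.8245 + 930.25) = √88138.0745 = 296.880573
L = 4.75 × 296.880573 = 1410.182721
V = π·1.25² × L = 4.908739 × 1410.182721 = 6922.218243

L=1410.183 V=6922.218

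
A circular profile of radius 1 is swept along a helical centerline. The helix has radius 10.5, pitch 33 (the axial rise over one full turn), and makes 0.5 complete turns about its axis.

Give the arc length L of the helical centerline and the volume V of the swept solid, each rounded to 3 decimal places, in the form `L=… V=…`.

2πR = 2π·10.5 = 65.973446
per-turn = √(65.973446² + 33²) = √(4352.4955 + 1089) = √5441.4955 = 73.766493
L = 0.5 × 73.766493 = 36.883247
V = π·1² × L = 3.141593 × 36.883247 = 115.872137

L=36.883 V=115.872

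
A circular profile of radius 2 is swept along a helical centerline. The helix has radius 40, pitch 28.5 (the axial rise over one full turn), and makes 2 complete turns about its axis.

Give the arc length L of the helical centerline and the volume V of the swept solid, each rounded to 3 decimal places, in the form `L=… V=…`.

L=505.876 V=6357.030

2πR = 2π·40 = 251.327412
per-turn = √(251.327412² + 28.5²) = √(63165.4682 + 812.25) = √63977.7182 = 252.938171
L = 2 × 252.938171 = 505.876341
V = π·2² × L = 12.566371 × 505.876341 = 6357.029590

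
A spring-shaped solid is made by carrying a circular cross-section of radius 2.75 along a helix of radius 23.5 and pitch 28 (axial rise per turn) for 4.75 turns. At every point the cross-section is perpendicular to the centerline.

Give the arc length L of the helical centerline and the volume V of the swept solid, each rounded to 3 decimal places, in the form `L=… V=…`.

2πR = 2π·23.5 = 147.654855
per-turn = √(147.654855² + 28²) = √(21801.9561 + 784) = √22585.9561 = 150.286247
L = 4.75 × 150.286247 = 713.859675
V = π·2.75² × L = 23.758294 × 713.859675 = 16960.088340

L=713.860 V=16960.088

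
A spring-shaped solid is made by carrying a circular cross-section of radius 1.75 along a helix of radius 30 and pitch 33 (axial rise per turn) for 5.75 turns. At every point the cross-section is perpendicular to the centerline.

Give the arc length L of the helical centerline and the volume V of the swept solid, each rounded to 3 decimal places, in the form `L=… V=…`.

2πR = 2π·30 = 188.495559
per-turn = √(188.495559² + 33²) = √(35530.5758 + 1089) = √36619.5758 = 191.362420
L = 5.75 × 191.362420 = 1100.333916
V = π·1.75² × L = 9.621128 × 1100.333916 = 10586.452899

L=1100.334 V=10586.453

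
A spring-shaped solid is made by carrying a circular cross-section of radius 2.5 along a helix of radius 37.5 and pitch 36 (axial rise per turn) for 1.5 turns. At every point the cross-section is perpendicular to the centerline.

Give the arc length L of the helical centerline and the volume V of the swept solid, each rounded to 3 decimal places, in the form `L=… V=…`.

2πR = 2π·37.5 = 235.619449
per-turn = √(235.619449² + 36²) = √(55516.5248 + 1296) = √56812.5248 = 238.353781
L = 1.5 × 238.353781 = 357.530671
V = π·2.5² × L = 19.634954 × 357.530671 = 7020.098309

L=357.531 V=7020.098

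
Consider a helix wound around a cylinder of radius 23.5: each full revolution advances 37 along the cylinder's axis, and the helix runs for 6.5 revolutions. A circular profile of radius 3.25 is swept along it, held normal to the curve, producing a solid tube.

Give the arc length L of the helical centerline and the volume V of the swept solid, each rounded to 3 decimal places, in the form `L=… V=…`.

2πR = 2π·23.5 = 147.654855
per-turn = √(147.654855² + 37²) = √(21801.9561 + 1369) = √23170.9561 = 152.220091
L = 6.5 × 152.220091 = 989.430592
V = π·3.25² × L = 33.183072 × 989.430592 = 32832.346969

L=989.431 V=32832.347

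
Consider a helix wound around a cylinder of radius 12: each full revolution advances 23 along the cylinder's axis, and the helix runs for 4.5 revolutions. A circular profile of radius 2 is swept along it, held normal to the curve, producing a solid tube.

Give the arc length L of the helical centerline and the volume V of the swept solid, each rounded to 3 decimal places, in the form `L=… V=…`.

2πR = 2π·12 = 75.398224
per-turn = √(75.398224² + 23²) = √(5684.8921 + 529) = √6213.8921 = 78.828245
L = 4.5 × 78.828245 = 354.727100
V = π·2² × L = 12.566371 × 354.727100 = 4457.632210

L=354.727 V=4457.632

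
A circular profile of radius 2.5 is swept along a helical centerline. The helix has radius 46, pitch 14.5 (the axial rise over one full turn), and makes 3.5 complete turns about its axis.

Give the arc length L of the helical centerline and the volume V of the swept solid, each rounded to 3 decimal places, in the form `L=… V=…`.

2πR = 2π·46 = 289.026524
per-turn = √(289.026524² + 14.5²) = √(83536.3317 + 210.25) = √83746.5817 = 289.390017
L = 3.5 × 289.390017 = 1012.865058
V = π·2.5² × L = 19.634954 × 1012.865058 = 19887.558903

L=1012.865 V=19887.559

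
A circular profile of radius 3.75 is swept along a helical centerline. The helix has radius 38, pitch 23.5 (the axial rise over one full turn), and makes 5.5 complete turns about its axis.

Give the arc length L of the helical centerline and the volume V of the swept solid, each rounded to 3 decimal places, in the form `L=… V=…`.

L=1319.531 V=58295.098

2πR = 2π·38 = 238.761042
per-turn = √(238.761042² + 23.5²) = √(57006.8350 + 552.25) = √57559.0850 = 239.914745
L = 5.5 × 239.914745 = 1319.531099
V = π·3.75² × L = 44.178647 × 1319.531099 = 58295.098231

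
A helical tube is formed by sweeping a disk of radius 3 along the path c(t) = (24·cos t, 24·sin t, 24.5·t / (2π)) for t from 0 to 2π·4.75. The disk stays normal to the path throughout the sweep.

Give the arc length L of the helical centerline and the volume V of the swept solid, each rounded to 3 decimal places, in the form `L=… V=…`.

2πR = 2π·24 = 150.796447
per-turn = √(150.796447² + 24.5²) = √(22739.5685 + 600.25) = √23339.8185 = 152.773750
L = 4.75 × 152.773750 = 725.675310
V = π·3² × L = 28.274334 × 725.675310 = 20517.986010

L=725.675 V=20517.986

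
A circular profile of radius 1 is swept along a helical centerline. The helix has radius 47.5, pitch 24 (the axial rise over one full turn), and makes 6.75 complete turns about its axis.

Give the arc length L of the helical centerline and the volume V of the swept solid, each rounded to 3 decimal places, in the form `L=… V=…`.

L=2021.049 V=6349.314

2πR = 2π·47.5 = 298.451302
per-turn = √(298.451302² + 24²) = √(89073.1797 + 576) = √89649.1797 = 299.414729
L = 6.75 × 299.414729 = 2021.049418
V = π·1² × L = 3.141593 × 2021.049418 = 6349.314005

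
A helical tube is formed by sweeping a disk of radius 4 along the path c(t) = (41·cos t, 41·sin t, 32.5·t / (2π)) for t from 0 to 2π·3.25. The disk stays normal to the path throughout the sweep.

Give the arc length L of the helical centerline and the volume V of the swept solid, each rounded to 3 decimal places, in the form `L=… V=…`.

2πR = 2π·41 = 257.610598
per-turn = √(257.610598² + 32.5²) = √(66363.2200 + 1056.25) = √67419.4700 = 259.652595
L = 3.25 × 259.652595 = 843.870933
V = π·4² × L = 50.265482 × 843.870933 = 42417.579586

L=843.871 V=42417.580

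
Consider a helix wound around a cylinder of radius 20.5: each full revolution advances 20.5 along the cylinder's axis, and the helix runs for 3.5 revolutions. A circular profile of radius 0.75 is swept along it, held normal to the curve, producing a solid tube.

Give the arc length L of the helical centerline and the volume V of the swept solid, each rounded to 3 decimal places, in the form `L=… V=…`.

2πR = 2π·20.5 = 128.805299
per-turn = √(128.805299² + 20.5²) = √(16590.8050 + 420.25) = √17011.0550 = 130.426435
L = 3.5 × 130.426435 = 456.492523
V = π·0.75² × L = 1.767146 × 456.492523 = 806.688876

L=456.493 V=806.689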